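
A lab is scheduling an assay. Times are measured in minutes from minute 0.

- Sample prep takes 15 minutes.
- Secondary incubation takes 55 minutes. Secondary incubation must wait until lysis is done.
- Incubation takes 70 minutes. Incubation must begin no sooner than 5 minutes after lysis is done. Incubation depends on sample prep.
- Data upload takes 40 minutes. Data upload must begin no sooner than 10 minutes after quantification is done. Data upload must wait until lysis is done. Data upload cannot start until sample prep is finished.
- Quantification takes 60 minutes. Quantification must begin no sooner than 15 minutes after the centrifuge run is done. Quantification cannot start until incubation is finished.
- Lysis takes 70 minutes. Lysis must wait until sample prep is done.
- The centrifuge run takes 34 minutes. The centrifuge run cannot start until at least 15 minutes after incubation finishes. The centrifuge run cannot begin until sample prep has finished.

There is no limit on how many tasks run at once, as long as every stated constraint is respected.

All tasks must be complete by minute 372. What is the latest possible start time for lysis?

53

Data upload has no dependents, so it just needs to finish by minute 372. Starting by 372 − 40 = minute 332 achieves that.
Since data upload (must start by minute 332, minus 10-minute gap → minute 322) depends on it, quantification must finish by minute 322. Backing off its 60-minute duration gives a latest start of minute 262.
The centrifuge run has to be done before quantification (must start by minute 262, minus 15-minute gap → minute 247). That means finishing by minute 247, i.e. starting by 247 − 34 = minute 213.
Incubation must finish in time for the centrifuge run (must start by minute 213, minus 15-minute gap → minute 198); quantification (must start by minute 262). The tightest is minute 198, so incubation must start by 198 − 70 = minute 128.
To finish by minute 372, secondary incubation (duration 55) must start no later than minute 317.
Lysis feeds incubation (must start by minute 128, minus 5-minute gap → minute 123); secondary incubation (must start by minute 317); data upload (must start by minute 332). Taking the minimum, lysis must finish by minute 123 and start by 123 − 70 = minute 53.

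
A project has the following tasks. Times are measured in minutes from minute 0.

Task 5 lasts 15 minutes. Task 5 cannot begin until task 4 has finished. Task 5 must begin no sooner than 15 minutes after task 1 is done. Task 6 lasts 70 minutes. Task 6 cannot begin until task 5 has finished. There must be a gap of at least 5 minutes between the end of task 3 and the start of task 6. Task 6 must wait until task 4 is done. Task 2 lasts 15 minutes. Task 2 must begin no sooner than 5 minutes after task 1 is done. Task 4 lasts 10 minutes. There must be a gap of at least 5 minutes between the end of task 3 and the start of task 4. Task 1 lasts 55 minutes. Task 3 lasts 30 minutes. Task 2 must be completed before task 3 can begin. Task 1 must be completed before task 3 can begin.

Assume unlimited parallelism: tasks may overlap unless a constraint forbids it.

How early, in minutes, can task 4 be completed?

Task 1 can start immediately at minute 0; it finishes at minute 55.
After task 1 (finishes minute 55, plus 5-minute gap → minute 60), task 2 can start at minute 60 and finishes at minute 75.
For task 3: task 2 (finishes minute 75); task 1 (finishes minute 55). Taking the maximum gives a start of minute 75, and it finishes at 75 + 30 = minute 105.
Task 4 waits on task 3 (finishes minute 105, plus 5-minute gap → minute 110), so it starts at minute 110 and finishes at 110 + 10 = minute 120.

120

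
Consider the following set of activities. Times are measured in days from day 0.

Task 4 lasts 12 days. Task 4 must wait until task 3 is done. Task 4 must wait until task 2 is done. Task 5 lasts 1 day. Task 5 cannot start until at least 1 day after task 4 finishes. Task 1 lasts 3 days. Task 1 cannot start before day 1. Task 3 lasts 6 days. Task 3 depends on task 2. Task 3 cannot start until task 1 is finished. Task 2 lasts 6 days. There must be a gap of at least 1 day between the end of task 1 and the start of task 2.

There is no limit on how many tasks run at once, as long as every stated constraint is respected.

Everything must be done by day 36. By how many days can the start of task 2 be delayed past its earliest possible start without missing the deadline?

After its own release at day 1, task 1 can start at day 1 and finishes at day 4.
After task 1 (finishes day 4, plus 1-day gap → day 5), task 2 can start at day 5 and finishes at day 11.

Working backward from the deadline:
Task 5 must finish by day 36; it takes 1 day, so it must start by 36 − 1 = day 35.
Since task 5 (must start by day 35, minus 1-day gap → day 34) depends on it, task 4 must finish by day 34. Backing off its 12-day duration gives a latest start of day 22.
Since task 4 (must start by day 22) depends on it, task 3 must finish by day 22. Backing off its 6-day duration gives a latest start of day 16.
For task 2: task 3 (must start by day 16); task 4 (must start by day 22). The most restrictive is day 16; with a 6-day duration, task 2 must start by day 10.
So task 2 can start as early as day 5 and as late as day 10, giving 10 − 5 = 5 days of slack.

5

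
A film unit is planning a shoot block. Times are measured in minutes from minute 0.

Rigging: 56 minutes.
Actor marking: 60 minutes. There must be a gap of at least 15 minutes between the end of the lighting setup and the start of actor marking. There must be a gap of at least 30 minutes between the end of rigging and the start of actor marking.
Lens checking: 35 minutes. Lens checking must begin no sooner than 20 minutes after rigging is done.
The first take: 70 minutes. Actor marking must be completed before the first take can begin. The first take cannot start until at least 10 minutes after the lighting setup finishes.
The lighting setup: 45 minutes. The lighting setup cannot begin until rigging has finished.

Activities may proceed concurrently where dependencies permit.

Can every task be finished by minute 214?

Nothing blocks rigging, so it runs from minute 0 to minute 56.
Lens checking waits on rigging (finishes minute 56, plus 20-minute gap → minute 76), so it starts at minute 76 and finishes at 76 + 35 = minute 111.
The lighting setup waits on rigging (finishes minute 56), so it starts at minute 56 and finishes at 56 + 45 = minute 101.
For actor marking: the lighting setup (finishes minute 101, plus 15-minute gap → minute 116); rigging (finishes minute 56, plus 30-minute gap → minute 86). Taking the maximum gives a start of minute 116, and it finishes at 116 + 60 = minute 176.
The first take has to wait for actor marking (finishes minute 176); the lighting setup (finishes minute 101, plus 10-minute gap → minute 111). The latest of these is minute 176, so the first take runs minute 176 to 176 + 70 = minute 246.
The earliest everything can be done is minute 246, which is after the deadline of 214, so it is not possible.

No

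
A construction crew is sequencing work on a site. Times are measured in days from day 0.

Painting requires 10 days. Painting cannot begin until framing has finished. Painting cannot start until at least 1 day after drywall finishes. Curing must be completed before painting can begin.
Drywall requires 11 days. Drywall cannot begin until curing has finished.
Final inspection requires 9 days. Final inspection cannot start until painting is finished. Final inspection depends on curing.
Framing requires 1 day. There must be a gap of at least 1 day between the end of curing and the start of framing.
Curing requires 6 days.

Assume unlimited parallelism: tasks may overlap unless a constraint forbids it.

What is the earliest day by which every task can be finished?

Nothing blocks curing, so it runs from day 0 to day 6.
After curing (finishes day 6), drywall can start at day 6 and finishes at day 17.
After curing (finishes day 6, plus 1-day gap → day 7), framing can start at day 7 and finishes at day 8.
Painting has to wait for framing (finishes day 8); drywall (finishes day 17, plus 1-day gap → day 18); curing (finishes day 6). The latest of these is day 18, so painting runs day 18 to 18 + 10 = day 28.
For final inspection: painting (finishes day 28); curing (finishes day 6). Taking the maximum gives a start of day 28, and it finishes at 28 + 9 = day 37.
All tasks are finished once the last one completes. Finish times: Curing at 6, Framing at 8, Drywall at 17, Painting at 28, Final inspection at 37. The latest is day 37.

37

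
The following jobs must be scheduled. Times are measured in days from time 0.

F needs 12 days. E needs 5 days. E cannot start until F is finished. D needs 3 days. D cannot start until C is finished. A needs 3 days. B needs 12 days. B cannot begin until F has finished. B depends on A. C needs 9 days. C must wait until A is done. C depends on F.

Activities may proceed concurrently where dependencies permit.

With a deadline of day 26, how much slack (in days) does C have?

2

F can start immediately at day 0; it finishes at day 12.
A can start immediately at day 0; it finishes at day 3.
C needs all of A (finishes day 3); F (finishes day 12). That puts its earliest start at day 12; it finishes at 12 + 9 = day 21.

Working backward from the deadline:
D must finish by day 26; it takes 3 days, so it must start by 26 − 3 = day 23.
C must finish before D (must start by day 23). With a 9-day duration, C must start by 23 − 9 = day 14.
So C can start as early as day 12 and as late as day 14, giving 14 − 12 = 2 days of slack.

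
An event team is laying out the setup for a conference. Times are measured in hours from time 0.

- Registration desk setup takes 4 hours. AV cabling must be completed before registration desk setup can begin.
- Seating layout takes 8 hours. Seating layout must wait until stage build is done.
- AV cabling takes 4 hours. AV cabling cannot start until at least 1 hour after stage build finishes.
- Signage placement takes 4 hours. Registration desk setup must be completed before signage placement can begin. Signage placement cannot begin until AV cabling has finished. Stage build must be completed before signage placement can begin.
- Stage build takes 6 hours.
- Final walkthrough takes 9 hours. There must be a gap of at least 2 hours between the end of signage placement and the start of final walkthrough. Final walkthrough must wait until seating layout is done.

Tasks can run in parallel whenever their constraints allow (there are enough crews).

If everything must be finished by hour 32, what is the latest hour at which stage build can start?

Final walkthrough has no dependents, so it just needs to finish by hour 32. Starting by 32 − 9 = hour 23 achieves that.
Signage placement feeds into final walkthrough (must start by hour 23, minus 2-hour gap → hour 21); so signage placement must finish by hour 21 and therefore start by hour 17.
Since signage placement (must start by hour 17) depends on it, registration desk setup must finish by hour 17. Backing off its 4-hour duration gives a latest start of hour 13.
AV cabling has several dependents: registration desk setup (must start by hour 13); signage placement (must start by hour 17). The earliest of those limits is hour 13, so AV cabling must start by 13 − 4 = hour 9.
Seating layout feeds into final walkthrough (must start by hour 23); so seating layout must finish by hour 23 and therefore start by hour 15.
Stage build feeds AV cabling (must start by hour 9, minus 1-hour gap → hour 8); seating layout (must start by hour 15); signage placement (must start by hour 17). Taking the minimum, stage build must finish by hour 8 and start by 8 − 6 = hour 2.

2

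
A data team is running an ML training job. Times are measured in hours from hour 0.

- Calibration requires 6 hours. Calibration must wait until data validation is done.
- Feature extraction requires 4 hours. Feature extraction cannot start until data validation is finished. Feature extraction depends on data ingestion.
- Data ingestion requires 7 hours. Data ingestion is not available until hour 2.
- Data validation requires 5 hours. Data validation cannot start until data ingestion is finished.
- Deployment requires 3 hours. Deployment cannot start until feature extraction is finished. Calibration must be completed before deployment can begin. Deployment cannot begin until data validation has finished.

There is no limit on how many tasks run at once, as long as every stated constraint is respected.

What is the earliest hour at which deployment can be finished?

23

Data ingestion waits on its own release at hour 2, so it starts at hour 2 and finishes at 2 + 7 = hour 9.
After data ingestion (finishes hour 9), data validation can start at hour 9 and finishes at hour 14.
Calibration waits on data validation (finishes hour 14), so it starts at hour 14 and finishes at 14 + 6 = hour 20.
Feature extraction has to wait for data validation (finishes hour 14); data ingestion (finishes hour 9). The latest of these is hour 14, so feature extraction runs hour 14 to 14 + 4 = hour 18.
For deployment: feature extraction (finishes hour 18); calibration (finishes hour 20); data validation (finishes hour 14). Taking the maximum gives a start of hour 20, and it finishes at 20 + 3 = hour 23.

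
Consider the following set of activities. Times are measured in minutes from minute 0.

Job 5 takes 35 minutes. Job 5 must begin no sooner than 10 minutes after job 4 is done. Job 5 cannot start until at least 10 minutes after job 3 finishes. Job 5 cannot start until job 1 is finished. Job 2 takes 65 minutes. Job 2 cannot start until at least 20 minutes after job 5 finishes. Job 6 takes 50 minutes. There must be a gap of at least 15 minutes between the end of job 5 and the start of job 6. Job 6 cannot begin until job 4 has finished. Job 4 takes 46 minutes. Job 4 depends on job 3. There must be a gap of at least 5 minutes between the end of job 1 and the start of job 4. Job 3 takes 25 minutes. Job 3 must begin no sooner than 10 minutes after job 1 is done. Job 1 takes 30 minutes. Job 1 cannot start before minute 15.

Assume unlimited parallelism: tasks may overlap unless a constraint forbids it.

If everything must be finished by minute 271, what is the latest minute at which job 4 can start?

95

Nothing follows job 2; the deadline of minute 271 is its only limit. It must start by 271 − 65 = minute 206.
Job 6 must finish by minute 271; it takes 50 minutes, so it must start by 271 − 50 = minute 221.
Job 5 has several dependents: job 2 (must start by minute 206, minus 20-minute gap → minute 186); job 6 (must start by minute 221, minus 15-minute gap → minute 206). The earliest of those limits is minute 186, so job 5 must start by 186 − 35 = minute 151.
Job 4 feeds job 5 (must start by minute 151, minus 10-minute gap → minute 141); job 6 (must start by minute 221). Taking the minimum, job 4 must finish by minute 141 and start by 141 − 46 = minute 95.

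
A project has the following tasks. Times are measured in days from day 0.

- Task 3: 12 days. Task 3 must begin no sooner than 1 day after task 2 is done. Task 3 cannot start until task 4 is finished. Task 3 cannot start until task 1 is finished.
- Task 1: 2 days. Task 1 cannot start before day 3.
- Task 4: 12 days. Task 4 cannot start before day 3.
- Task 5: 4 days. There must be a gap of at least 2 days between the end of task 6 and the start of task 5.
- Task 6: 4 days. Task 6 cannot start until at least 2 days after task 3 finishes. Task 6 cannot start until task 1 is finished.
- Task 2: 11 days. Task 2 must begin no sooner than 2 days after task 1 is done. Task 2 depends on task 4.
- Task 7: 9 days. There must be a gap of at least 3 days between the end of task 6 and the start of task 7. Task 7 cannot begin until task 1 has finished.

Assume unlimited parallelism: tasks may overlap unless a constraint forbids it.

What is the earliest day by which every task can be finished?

57

Task 4 cannot begin until its own release at day 3. It runs from day 3 to 3 + 12 = day 15.
Task 1 cannot begin until its own release at day 3. It runs from day 3 to 3 + 2 = day 5.
Task 2 cannot start until task 1 (finishes day 5, plus 2-day gap → day 7); task 4 (finishes day 15). The controlling bound is day 15, so task 2 finishes at 15 + 11 = day 26.
For task 3: task 2 (finishes day 26, plus 1-day gap → day 27); task 4 (finishes day 15); task 1 (finishes day 5). Taking the maximum gives a start of day 27, and it finishes at 27 + 12 = day 39.
For task 6: task 3 (finishes day 39, plus 2-day gap → day 41); task 1 (finishes day 5). Taking the maximum gives a start of day 41, and it finishes at 41 + 4 = day 45.
Task 7 has to wait for task 6 (finishes day 45, plus 3-day gap → day 48); task 1 (finishes day 5). The latest of these is day 48, so task 7 runs day 48 to 48 + 9 = day 57.
After task 6 (finishes day 45, plus 2-day gap → day 47), task 5 can start at day 47 and finishes at day 51.
All tasks are finished once the last one completes. Finish times: Task 1 at 5, Task 2 at 26, Task 3 at 39, Task 4 at 15, Task 5 at 51, Task 6 at 45, Task 7 at 57. The latest is day 57.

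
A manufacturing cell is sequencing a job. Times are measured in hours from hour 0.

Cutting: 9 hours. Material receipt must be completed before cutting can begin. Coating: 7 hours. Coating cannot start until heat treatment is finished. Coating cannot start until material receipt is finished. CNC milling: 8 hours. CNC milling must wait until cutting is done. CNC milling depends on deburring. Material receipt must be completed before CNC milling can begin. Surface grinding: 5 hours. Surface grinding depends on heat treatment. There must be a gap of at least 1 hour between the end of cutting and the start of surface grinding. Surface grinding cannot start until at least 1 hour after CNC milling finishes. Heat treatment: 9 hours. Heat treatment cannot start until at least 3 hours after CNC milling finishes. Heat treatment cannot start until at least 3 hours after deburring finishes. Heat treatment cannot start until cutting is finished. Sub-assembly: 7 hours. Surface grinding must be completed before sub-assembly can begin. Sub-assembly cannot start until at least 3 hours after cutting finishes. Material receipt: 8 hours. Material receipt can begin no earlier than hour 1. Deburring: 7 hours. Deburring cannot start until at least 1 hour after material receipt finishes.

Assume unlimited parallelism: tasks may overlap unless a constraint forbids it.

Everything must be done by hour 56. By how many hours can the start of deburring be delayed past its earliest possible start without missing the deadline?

7

Material receipt cannot begin until its own release at hour 1. It runs from hour 1 to 1 + 8 = hour 9.
Deburring cannot begin until material receipt (finishes hour 9, plus 1-hour gap → hour 10). It runs from hour 10 to 10 + 7 = hour 17.

Working backward from the deadline:
To finish by hour 56, sub-assembly (duration 7) must start no later than hour 49.
Since sub-assembly (must start by hour 49) depends on it, surface grinding must finish by hour 49. Backing off its 5-hour duration gives a latest start of hour 44.
Nothing follows coating; the deadline of hour 56 is its only limit. It must start by 56 − 7 = hour 49.
Heat treatment feeds surface grinding (must start by hour 44); coating (must start by hour 49). Taking the minimum, heat treatment must finish by hour 44 and start by 44 − 9 = hour 35.
CNC milling must finish in time for heat treatment (must start by hour 35, minus 3-hour gap → hour 32); surface grinding (must start by hour 44, minus 1-hour gap → hour 43). The tightest is hour 32, so CNC milling must start by 32 − 8 = hour 24.
Deburring feeds CNC milling (must start by hour 24); heat treatment (must start by hour 35, minus 3-hour gap → hour 32). Taking the minimum, deburring must finish by hour 24 and start by 24 − 7 = hour 17.
So deburring can start as early as hour 10 and as late as hour 17, giving 17 − 10 = 7 hours of slack.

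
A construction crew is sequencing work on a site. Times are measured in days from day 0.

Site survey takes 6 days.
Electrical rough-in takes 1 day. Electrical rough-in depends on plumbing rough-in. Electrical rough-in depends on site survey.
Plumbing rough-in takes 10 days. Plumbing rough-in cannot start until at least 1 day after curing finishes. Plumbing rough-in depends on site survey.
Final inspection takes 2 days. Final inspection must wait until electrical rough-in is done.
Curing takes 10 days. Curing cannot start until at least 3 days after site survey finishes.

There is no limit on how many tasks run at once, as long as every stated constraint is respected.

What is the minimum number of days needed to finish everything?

Site survey has no prerequisites, so it starts at day 0 and finishes at day 6.
Curing waits on site survey (finishes day 6, plus 3-day gap → day 9), so it starts at day 9 and finishes at 9 + 10 = day 19.
For plumbing rough-in: curing (finishes day 19, plus 1-day gap → day 20); site survey (finishes day 6). Taking the maximum gives a start of day 20, and it finishes at 20 + 10 = day 30.
For electrical rough-in: plumbing rough-in (finishes day 30); site survey (finishes day 6). Taking the maximum gives a start of day 30, and it finishes at 30 + 1 = day 31.
After electrical rough-in (finishes day 31), final inspection can start at day 31 and finishes at day 33.
All tasks are finished once the last one completes. Finish times: Site survey at 6, Curing at 19, Plumbing rough-in at 30, Electrical rough-in at 31, Final inspection at 33. The latest is day 33.

33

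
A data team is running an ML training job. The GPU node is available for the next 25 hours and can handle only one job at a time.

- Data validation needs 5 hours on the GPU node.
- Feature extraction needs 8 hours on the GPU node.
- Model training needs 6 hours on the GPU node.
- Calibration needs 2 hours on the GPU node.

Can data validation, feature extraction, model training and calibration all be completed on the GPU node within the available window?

Running back to back, the jobs need 5 + 8 + 6 + 2 = 21 hours on the GPU node.
Since 21 ≤ 25, they fit within the window.

Yes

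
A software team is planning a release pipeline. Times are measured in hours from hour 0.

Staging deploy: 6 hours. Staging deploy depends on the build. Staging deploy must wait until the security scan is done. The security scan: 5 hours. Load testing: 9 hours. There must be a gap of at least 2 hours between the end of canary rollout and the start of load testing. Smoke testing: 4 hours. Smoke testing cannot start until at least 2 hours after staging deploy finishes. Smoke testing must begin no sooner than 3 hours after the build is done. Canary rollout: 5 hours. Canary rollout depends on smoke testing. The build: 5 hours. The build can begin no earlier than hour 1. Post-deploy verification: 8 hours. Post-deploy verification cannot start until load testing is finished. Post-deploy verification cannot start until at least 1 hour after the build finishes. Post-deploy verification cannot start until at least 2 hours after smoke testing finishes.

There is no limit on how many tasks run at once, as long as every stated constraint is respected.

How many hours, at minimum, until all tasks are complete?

42

The security scan has no prerequisites, so it starts at hour 0 and finishes at hour 5.
After its own release at hour 1, the build can start at hour 1 and finishes at hour 6.
For staging deploy: the build (finishes hour 6); the security scan (finishes hour 5). Taking the maximum gives a start of hour 6, and it finishes at 6 + 6 = hour 12.
Smoke testing has to wait for staging deploy (finishes hour 12, plus 2-hour gap → hour 14); the build (finishes hour 6, plus 3-hour gap → hour 9). The latest of these is hour 14, so smoke testing runs hour 14 to 14 + 4 = hour 18.
After smoke testing (finishes hour 18), canary rollout can start at hour 18 and finishes at hour 23.
After canary rollout (finishes hour 23, plus 2-hour gap → hour 25), load testing can start at hour 25 and finishes at hour 34.
Post-deploy verification cannot start until load testing (finishes hour 34); the build (finishes hour 6, plus 1-hour gap → hour 7); smoke testing (finishes hour 18, plus 2-hour gap → hour 20). The controlling bound is hour 34, so post-deploy verification finishes at 34 + 8 = hour 42.
All tasks are finished once the last one completes. Finish times: The build at 6, The security scan at 5, Staging deploy at 12, Smoke testing at 18, Canary rollout at 23, Load testing at 34, Post-deploy verification at 42. The latest is hour 42.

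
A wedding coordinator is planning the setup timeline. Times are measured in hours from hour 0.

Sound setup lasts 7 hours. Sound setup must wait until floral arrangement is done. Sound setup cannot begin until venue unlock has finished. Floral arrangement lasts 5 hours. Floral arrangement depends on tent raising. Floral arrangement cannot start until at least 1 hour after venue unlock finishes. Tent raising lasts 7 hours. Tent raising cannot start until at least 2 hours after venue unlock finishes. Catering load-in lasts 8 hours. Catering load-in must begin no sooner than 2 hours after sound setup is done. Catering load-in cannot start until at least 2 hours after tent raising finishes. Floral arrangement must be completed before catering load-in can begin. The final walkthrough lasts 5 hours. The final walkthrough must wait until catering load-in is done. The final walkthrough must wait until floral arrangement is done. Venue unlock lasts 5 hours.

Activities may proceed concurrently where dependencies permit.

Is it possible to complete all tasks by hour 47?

Venue unlock can start immediately at hour 0; it finishes at hour 5.
After venue unlock (finishes hour 5, plus 2-hour gap → hour 7), tent raising can start at hour 7 and finishes at hour 14.
Floral arrangement needs all of tent raising (finishes hour 14); venue unlock (finishes hour 5, plus 1-hour gap → hour 6). That puts its earliest start at hour 14; it finishes at 14 + 5 = hour 19.
Sound setup needs all of floral arrangement (finishes hour 19); venue unlock (finishes hour 5). That puts its earliest start at hour 19; it finishes at 19 + 7 = hour 26.
Catering load-in needs all of sound setup (finishes hour 26, plus 2-hour gap → hour 28); tent raising (finishes hour 14, plus 2-hour gap → hour 16); floral arrangement (finishes hour 19). That puts its earliest start at hour 28; it finishes at 28 + 8 = hour 36.
The final walkthrough cannot start until catering load-in (finishes hour 36); floral arrangement (finishes hour 19). The controlling bound is hour 36, so the final walkthrough finishes at 36 + 5 = hour 41.
Every task is finished by hour 41, which is no later than the deadline of 47, so the schedule is feasible.

Yes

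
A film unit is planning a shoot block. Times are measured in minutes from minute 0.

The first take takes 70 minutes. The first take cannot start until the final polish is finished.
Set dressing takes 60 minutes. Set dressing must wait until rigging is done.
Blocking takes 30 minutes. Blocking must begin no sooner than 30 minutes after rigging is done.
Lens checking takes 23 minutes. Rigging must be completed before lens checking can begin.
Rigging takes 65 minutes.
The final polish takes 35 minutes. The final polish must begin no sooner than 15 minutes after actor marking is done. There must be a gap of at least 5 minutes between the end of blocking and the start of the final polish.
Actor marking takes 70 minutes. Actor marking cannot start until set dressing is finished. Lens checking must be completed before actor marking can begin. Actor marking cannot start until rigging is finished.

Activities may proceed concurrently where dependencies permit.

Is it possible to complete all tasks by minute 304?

No

Nothing blocks rigging, so it runs from minute 0 to minute 65.
After rigging (finishes minute 65, plus 30-minute gap → minute 95), blocking can start at minute 95 and finishes at minute 125.
Lens checking waits on rigging (finishes minute 65), so it starts at minute 65 and finishes at 65 + 23 = minute 88.
Set dressing cannot begin until rigging (finishes minute 65). It runs from minute 65 to 65 + 60 = minute 125.
Actor marking cannot start until set dressing (finishes minute 125); lens checking (finishes minute 88); rigging (finishes minute 65). The controlling bound is minute 125, so actor marking finishes at 125 + 70 = minute 195.
For the final polish: actor marking (finishes minute 195, plus 15-minute gap → minute 210); blocking (finishes minute 125, plus 5-minute gap → minute 130). Taking the maximum gives a start of minute 210, and it finishes at 210 + 35 = minute 245.
The first take waits on the final polish (finishes minute 245), so it starts at minute 245 and finishes at 245 + 70 = minute 315.
The earliest everything can be done is minute 315, which is after the deadline of 304, so it is not possible.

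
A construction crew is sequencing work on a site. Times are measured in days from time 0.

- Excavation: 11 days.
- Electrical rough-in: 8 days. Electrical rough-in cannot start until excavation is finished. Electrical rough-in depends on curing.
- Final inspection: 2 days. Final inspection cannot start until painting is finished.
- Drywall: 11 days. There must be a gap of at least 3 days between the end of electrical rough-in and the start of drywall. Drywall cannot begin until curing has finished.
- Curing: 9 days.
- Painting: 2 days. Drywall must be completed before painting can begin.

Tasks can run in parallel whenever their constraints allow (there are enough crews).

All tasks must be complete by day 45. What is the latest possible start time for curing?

Final inspection has no dependents, so it just needs to finish by day 45. Starting by 45 − 2 = day 43 achieves that.
Painting feeds into final inspection (must start by day 43); so painting must finish by day 43 and therefore start by day 41.
Drywall has to be done before painting (must start by day 41). That means finishing by day 41, i.e. starting by 41 − 11 = day 30.
Electrical rough-in must finish before drywall (must start by day 30, minus 3-day gap → day 27). With an 8-day duration, electrical rough-in must start by 27 − 8 = day 19.
Curing has several dependents: electrical rough-in (must start by day 19); drywall (must start by day 30). The earliest of those limits is day 19, so curing must start by 19 − 9 = day 10.

10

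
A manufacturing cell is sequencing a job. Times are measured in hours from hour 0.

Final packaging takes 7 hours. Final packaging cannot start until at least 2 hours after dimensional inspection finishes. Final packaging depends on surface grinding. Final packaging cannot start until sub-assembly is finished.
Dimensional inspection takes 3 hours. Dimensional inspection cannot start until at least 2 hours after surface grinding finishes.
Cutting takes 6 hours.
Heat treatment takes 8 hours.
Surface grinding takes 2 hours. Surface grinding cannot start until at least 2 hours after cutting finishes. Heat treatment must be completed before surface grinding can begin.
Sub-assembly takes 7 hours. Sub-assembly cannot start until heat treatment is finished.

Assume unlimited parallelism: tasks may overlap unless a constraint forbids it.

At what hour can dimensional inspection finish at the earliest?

15

Heat treatment can start immediately at hour 0; it finishes at hour 8.
Cutting has no prerequisites, so it starts at hour 0 and finishes at hour 6.
Surface grinding needs all of cutting (finishes hour 6, plus 2-hour gap → hour 8); heat treatment (finishes hour 8). That puts its earliest start at hour 8; it finishes at 8 + 2 = hour 10.
After surface grinding (finishes hour 10, plus 2-hour gap → hour 12), dimensional inspection can start at hour 12 and finishes at hour 15.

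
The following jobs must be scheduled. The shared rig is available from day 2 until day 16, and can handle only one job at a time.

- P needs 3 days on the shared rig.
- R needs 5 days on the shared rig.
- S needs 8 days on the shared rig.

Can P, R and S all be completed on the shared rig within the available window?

The shared rig window is 16 − 2 = 14 days.
Running back to back, the jobs need 3 + 5 + 8 = 16 days on the shared rig.
Since 16 > 14, they cannot all fit.

No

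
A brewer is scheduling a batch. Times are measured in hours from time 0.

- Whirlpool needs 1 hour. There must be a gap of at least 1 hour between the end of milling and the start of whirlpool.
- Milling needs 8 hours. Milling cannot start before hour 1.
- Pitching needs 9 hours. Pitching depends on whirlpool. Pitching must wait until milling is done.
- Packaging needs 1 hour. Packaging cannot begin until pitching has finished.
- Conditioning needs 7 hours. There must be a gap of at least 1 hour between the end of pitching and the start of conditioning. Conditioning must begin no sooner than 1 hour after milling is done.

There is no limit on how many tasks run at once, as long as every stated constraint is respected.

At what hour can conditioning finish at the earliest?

Milling cannot begin until its own release at hour 1. It runs from hour 1 to 1 + 8 = hour 9.
After milling (finishes hour 9, plus 1-hour gap → hour 10), whirlpool can start at hour 10 and finishes at hour 11.
Pitching needs all of whirlpool (finishes hour 11); milling (finishes hour 9). That puts its earliest start at hour 11; it finishes at 11 + 9 = hour 20.
For conditioning: pitching (finishes hour 20, plus 1-hour gap → hour 21); milling (finishes hour 9, plus 1-hour gap → hour 10). Taking the maximum gives a start of hour 21, and it finishes at 21 + 7 = hour 28.

28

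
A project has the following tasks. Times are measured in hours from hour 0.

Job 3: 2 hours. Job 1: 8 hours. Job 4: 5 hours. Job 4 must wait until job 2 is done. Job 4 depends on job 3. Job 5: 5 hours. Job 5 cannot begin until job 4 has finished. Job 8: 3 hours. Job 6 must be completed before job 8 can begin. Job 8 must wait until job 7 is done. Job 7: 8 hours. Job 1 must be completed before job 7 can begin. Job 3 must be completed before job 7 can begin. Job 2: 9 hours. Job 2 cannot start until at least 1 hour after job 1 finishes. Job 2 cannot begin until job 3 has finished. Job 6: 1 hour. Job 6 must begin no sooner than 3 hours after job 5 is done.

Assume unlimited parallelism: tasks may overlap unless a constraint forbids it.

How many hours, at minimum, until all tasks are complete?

Nothing blocks job 3, so it runs from hour 0 to hour 2.
Nothing blocks job 1, so it runs from hour 0 to hour 8.
For job 7: job 1 (finishes hour 8); job 3 (finishes hour 2). Taking the maximum gives a start of hour 8, and it finishes at 8 + 8 = hour 16.
Job 2 has to wait for job 1 (finishes hour 8, plus 1-hour gap → hour 9); job 3 (finishes hour 2). The latest of these is hour 9, so job 2 runs hour 9 to 9 + 9 = hour 18.
Job 4 has to wait for job 2 (finishes hour 18); job 3 (finishes hour 2). The latest of these is hour 18, so job 4 runs hour 18 to 18 + 5 = hour 23.
Job 5 waits on job 4 (finishes hour 23), so it starts at hour 23 and finishes at 23 + 5 = hour 28.
Job 6 cannot begin until job 5 (finishes hour 28, plus 3-hour gap → hour 31). It runs from hour 31 to 31 + 1 = hour 32.
Job 8 cannot start until job 6 (finishes hour 32); job 7 (finishes hour 16). The controlling bound is hour 32, so job 8 finishes at 32 + 3 = hour 35.
All tasks are finished once the last one completes. Finish times: Job 1 at 8, Job 2 at 18, Job 3 at 2, Job 4 at 23, Job 5 at 28, Job 6 at 32, Job 7 at 16, Job 8 at 35. The latest is hour 35.

35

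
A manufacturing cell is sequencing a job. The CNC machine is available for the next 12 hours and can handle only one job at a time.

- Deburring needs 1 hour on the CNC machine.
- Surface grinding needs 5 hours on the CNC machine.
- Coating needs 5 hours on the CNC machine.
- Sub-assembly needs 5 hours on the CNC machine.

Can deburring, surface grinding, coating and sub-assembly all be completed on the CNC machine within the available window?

Running back to back, the jobs need 1 + 5 + 5 + 5 = 16 hours on the CNC machine.
Since 16 > 12, they cannot all fit.

No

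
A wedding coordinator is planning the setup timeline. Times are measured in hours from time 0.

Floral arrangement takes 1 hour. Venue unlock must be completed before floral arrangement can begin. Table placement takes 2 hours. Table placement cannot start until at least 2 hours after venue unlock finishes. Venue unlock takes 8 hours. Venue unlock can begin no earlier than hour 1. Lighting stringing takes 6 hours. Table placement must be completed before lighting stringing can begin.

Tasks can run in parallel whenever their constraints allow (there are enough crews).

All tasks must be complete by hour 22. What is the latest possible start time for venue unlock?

4

Lighting stringing has no dependents, so it just needs to finish by hour 22. Starting by 22 − 6 = hour 16 achieves that.
Since lighting stringing (must start by hour 16) depends on it, table placement must finish by hour 16. Backing off its 2-hour duration gives a latest start of hour 14.
Floral arrangement has no dependents, so it just needs to finish by hour 22. Starting by 22 − 1 = hour 21 achieves that.
Venue unlock feeds table placement (must start by hour 14, minus 2-hour gap → hour 12); floral arrangement (must start by hour 21). Taking the minimum, venue unlock must finish by hour 12 and start by 12 − 8 = hour 4.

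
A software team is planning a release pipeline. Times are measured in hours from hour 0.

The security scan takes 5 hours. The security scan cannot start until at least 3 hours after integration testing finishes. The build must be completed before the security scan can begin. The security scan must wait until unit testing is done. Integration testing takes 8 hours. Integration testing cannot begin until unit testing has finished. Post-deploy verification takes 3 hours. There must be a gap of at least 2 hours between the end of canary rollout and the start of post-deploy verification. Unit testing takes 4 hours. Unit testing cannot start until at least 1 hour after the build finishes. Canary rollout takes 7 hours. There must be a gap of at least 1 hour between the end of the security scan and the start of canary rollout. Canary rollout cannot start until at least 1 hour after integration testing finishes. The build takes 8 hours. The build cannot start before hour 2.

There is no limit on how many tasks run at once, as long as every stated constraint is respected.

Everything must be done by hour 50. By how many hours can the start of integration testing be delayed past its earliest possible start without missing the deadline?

6

The build waits on its own release at hour 2, so it starts at hour 2 and finishes at 2 + 8 = hour 10.
Unit testing cannot begin until the build (finishes hour 10, plus 1-hour gap → hour 11). It runs from hour 11 to 11 + 4 = hour 15.
Integration testing cannot begin until unit testing (finishes hour 15). It runs from hour 15 to 15 + 8 = hour 23.

Working backward from the deadline:
To finish by hour 50, post-deploy verification (duration 3) must start no later than hour 47.
Canary rollout must finish before post-deploy verification (must start by hour 47, minus 2-hour gap → hour 45). With a 7-hour duration, canary rollout must start by 45 − 7 = hour 38.
The security scan must finish before canary rollout (must start by hour 38, minus 1-hour gap → hour 37). With a 5-hour duration, the security scan must start by 37 − 5 = hour 32.
Integration testing feeds the security scan (must start by hour 32, minus 3-hour gap → hour 29); canary rollout (must start by hour 38, minus 1-hour gap → hour 37). Taking the minimum, integration testing must finish by hour 29 and start by 29 − 8 = hour 21.
So integration testing can start as early as hour 15 and as late as hour 21, giving 21 − 15 = 6 hours of slack.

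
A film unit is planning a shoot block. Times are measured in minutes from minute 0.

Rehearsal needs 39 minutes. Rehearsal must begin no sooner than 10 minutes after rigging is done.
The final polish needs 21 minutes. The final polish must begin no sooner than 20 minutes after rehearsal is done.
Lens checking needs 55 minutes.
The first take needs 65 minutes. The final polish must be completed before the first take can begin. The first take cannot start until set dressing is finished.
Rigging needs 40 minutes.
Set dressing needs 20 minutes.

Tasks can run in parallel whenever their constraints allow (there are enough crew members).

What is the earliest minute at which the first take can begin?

130

Set dressing has no prerequisites, so it starts at minute 0 and finishes at minute 20.
Rigging has no prerequisites, so it starts at minute 0 and finishes at minute 40.
After rigging (finishes minute 40, plus 10-minute gap → minute 50), rehearsal can start at minute 50 and finishes at minute 89.
The final polish waits on rehearsal (finishes minute 89, plus 20-minute gap → minute 109), so it starts at minute 109 and finishes at 109 + 21 = minute 130.
The first take waits on the final polish (finishes minute 130); set dressing (finishes minute 20). The latest of these is minute 130, which is the earliest the first take can start.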